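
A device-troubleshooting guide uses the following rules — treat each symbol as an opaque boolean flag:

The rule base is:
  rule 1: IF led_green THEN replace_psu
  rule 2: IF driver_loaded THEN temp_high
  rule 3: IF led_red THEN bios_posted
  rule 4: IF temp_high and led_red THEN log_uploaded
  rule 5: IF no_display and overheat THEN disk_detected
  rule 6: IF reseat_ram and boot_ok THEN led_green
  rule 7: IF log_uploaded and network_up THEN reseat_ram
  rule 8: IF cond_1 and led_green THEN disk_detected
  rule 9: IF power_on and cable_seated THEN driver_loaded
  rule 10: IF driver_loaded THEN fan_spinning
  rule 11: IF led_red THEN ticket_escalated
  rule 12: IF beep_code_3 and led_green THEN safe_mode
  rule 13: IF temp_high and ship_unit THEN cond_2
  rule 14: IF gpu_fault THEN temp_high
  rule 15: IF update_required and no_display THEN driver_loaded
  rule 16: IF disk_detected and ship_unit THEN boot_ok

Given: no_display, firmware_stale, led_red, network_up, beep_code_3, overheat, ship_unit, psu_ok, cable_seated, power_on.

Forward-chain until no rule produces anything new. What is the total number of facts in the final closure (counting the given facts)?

Round 1 fires rule 3, rule 5, rule 9, rule 11, giving bios_posted, disk_detected, driver_loaded, ticket_escalated.
Round 2 fires rule 2, rule 10, rule 16, giving temp_high, fan_spinning, boot_ok.
Round 3 fires rule 4, rule 13, giving log_uploaded, cond_2.
Round 4 fires rule 7, giving reseat_ram.
Round 5 fires rule 6, giving led_green.
Round 6 fires rule 1, rule 12, giving replace_psu, safe_mode.
Closure: {beep_code_3, bios_posted, boot_ok, cable_seated, cond_2, disk_detected, driver_loaded, fan_spinning, firmware_stale, led_green, led_red, log_uploaded, network_up, no_display, overheat, power_on, psu_ok, replace_psu, reseat_ram, safe_mode, ship_unit, temp_high, ticket_escalated} — 23 facts.

23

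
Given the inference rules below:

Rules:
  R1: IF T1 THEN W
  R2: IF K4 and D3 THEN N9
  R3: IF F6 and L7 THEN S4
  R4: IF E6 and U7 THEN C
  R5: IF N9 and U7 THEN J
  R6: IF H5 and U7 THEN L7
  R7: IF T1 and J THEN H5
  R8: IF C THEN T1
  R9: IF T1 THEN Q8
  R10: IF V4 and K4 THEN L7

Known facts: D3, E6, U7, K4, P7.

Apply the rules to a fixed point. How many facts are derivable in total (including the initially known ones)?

Round 1 fires R2, R4, giving N9, C.
Round 2 fires R5, R8, giving J, T1.
Round 3 fires R1, R7, R9, giving W, H5, Q8.
Round 4 fires R6, giving L7.
Closure: {C, D3, E6, H5, J, K4, L7, N9, P7, Q8, T1, U7, W} — 13 facts.

13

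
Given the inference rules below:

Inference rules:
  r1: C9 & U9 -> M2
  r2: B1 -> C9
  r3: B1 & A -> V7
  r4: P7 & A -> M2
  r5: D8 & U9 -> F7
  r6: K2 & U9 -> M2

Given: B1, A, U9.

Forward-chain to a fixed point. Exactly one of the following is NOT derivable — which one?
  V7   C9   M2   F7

Round 1: r2 [B1 -> C9]; r3 [B1 & A -> V7]. Adds C9, V7.
Round 2: r1 [C9 & U9 -> M2]. Adds M2.
Derived: V7 (round 1), M2 (round 2), C9 (round 1). F7 never appears in any round.

F7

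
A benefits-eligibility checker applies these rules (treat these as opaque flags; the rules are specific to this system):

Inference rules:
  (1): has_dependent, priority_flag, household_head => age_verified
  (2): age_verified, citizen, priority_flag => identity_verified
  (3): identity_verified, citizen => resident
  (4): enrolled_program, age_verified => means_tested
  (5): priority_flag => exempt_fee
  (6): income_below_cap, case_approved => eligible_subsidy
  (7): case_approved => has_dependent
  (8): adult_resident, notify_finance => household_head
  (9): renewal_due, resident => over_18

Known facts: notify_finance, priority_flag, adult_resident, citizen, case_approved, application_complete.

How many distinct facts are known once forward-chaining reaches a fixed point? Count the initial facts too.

12

Round 1 fires (5), (7), (8), giving exempt_fee, has_dependent, household_head.
Round 2 fires (1), giving age_verified.
Round 3 fires (2), giving identity_verified.
Round 4 fires (3), giving resident.
Closure: {adult_resident, age_verified, application_complete, case_approved, citizen, exempt_fee, has_dependent, household_head, identity_verified, notify_finance, priority_flag, resident} — 12 facts.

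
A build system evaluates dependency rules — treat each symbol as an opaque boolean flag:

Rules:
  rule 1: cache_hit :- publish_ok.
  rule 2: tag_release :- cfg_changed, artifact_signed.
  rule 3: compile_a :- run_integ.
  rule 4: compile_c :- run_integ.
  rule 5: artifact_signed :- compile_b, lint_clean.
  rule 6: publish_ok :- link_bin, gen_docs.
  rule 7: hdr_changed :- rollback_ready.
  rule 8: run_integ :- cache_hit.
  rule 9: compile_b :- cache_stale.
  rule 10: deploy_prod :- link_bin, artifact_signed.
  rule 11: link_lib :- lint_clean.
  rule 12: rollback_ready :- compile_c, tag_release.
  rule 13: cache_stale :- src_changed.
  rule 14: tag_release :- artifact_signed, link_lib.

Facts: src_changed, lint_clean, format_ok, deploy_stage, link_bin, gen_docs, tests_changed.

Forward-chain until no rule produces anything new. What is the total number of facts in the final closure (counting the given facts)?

20

Round 1 fires rule 6, rule 11, rule 13, giving publish_ok, link_lib, cache_stale.
Round 2 fires rule 1, rule 9, giving cache_hit, compile_b.
Round 3 fires rule 5, rule 8, giving artifact_signed, run_integ.
Round 4 fires rule 3, rule 4, rule 10, rule 14, giving compile_a, compile_c, deploy_prod, tag_release.
Round 5 fires rule 12, giving rollback_ready.
Round 6 fires rule 7, giving hdr_changed.
Closure: {artifact_signed, cache_hit, cache_stale, compile_a, compile_b, compile_c, deploy_prod, deploy_stage, format_ok, gen_docs, hdr_changed, link_bin, link_lib, lint_clean, publish_ok, rollback_ready, run_integ, src_changed, tag_release, tests_changed} — 20 facts.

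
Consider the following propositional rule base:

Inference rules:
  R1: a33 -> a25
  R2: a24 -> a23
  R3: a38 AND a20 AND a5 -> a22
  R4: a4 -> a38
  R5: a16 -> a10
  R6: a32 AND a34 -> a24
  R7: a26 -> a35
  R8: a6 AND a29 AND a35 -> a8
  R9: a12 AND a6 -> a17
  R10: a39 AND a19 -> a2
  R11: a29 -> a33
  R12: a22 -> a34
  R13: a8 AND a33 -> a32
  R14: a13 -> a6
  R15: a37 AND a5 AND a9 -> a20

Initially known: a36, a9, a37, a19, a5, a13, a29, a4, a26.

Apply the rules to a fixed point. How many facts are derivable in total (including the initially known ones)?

21

Round 1: R4 [a4 -> a38]; R7 [a26 -> a35]; R11 [a29 -> a33]; R14 [a13 -> a6]; R15 [a37 AND a5 AND a9 -> a20]. Adds a38, a35, a33, a6, a20.
Round 2: R1 [a33 -> a25]; R3 [a38 AND a20 AND a5 -> a22]; R8 [a6 AND a29 AND a35 -> a8]. Adds a25, a22, a8.
Round 3: R12 [a22 -> a34]; R13 [a8 AND a33 -> a32]. Adds a34, a32.
Round 4: R6 [a32 AND a34 -> a24]. Adds a24.
Round 5: R2 [a24 -> a23]. Adds a23.
Closure: {a13, a19, a20, a22, a23, a24, a25, a26, a29, a32, a33, a34, a35, a36, a37, a38, a4, a5, a6, a8, a9} — 21 facts.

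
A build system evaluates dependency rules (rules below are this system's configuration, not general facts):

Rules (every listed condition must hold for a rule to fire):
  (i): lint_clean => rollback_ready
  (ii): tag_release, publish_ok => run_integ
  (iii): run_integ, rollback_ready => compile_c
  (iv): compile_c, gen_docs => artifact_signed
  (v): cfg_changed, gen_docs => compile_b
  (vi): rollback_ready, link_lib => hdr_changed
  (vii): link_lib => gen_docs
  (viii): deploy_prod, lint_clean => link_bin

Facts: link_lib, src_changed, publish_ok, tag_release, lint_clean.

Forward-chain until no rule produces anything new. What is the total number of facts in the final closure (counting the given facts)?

11

[1] (i) [lint_clean => rollback_ready]; (ii) [tag_release, publish_ok => run_integ]; (vii) [link_lib => gen_docs]. ⇒ new: rollback_ready, run_integ, gen_docs.
[2] (iii) [run_integ, rollback_ready => compile_c]; (vi) [rollback_ready, link_lib => hdr_changed]. ⇒ new: compile_c, hdr_changed.
[3] (iv) [compile_c, gen_docs => artifact_signed]. ⇒ new: artifact_signed.
Closure: {artifact_signed, compile_c, gen_docs, hdr_changed, link_lib, lint_clean, publish_ok, rollback_ready, run_integ, src_changed, tag_release} — 11 facts.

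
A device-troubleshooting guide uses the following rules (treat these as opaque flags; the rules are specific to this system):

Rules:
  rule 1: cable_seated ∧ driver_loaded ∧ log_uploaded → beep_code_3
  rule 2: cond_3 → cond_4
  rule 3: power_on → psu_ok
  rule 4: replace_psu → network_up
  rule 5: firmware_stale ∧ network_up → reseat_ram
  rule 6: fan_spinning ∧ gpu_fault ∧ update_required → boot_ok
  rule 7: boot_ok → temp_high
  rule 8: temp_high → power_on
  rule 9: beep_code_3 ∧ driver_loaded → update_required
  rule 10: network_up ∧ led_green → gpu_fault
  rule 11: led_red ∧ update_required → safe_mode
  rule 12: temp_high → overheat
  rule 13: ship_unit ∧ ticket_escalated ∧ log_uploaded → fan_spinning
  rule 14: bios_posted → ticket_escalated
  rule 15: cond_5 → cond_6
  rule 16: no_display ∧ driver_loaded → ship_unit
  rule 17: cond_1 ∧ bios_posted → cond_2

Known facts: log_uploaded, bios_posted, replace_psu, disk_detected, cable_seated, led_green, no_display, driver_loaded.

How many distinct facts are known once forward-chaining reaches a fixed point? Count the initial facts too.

Round 1: rule 1 [cable_seated ∧ driver_loaded ∧ log_uploaded → beep_code_3]; rule 4 [replace_psu → network_up]; rule 14 [bios_posted → ticket_escalated]; rule 16 [no_display ∧ driver_loaded → ship_unit]. Adds beep_code_3, network_up, ticket_escalated, ship_unit.
Round 2: rule 9 [beep_code_3 ∧ driver_loaded → update_required]; rule 10 [network_up ∧ led_green → gpu_fault]; rule 13 [ship_unit ∧ ticket_escalated ∧ log_uploaded → fan_spinning]. Adds update_required, gpu_fault, fan_spinning.
Round 3: rule 6 [fan_spinning ∧ gpu_fault ∧ update_required → boot_ok]. Adds boot_ok.
Round 4: rule 7 [boot_ok → temp_high]. Adds temp_high.
Round 5: rule 8 [temp_high → power_on]; rule 12 [temp_high → overheat]. Adds power_on, overheat.
Round 6: rule 3 [power_on → psu_ok]. Adds psu_ok.
Closure: {beep_code_3, bios_posted, boot_ok, cable_seated, disk_detected, driver_loaded, fan_spinning, gpu_fault, led_green, log_uploaded, network_up, no_display, overheat, power_on, psu_ok, replace_psu, ship_unit, temp_high, ticket_escalated, update_required} — 20 facts.

20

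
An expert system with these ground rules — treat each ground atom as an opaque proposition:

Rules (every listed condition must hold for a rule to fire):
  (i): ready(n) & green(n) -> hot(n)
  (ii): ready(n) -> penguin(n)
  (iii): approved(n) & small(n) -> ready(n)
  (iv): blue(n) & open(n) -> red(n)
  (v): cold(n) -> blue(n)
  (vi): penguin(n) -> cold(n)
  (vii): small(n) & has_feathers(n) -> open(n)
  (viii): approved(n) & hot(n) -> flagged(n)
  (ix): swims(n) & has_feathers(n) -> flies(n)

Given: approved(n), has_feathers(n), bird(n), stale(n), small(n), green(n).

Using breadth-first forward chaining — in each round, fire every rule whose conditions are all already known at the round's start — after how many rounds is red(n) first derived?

5

Round 1: (iii) [approved(n) & small(n) -> ready(n)]; (vii) [small(n) & has_feathers(n) -> open(n)]. New: ready(n), open(n).
Round 2: (i) [ready(n) & green(n) -> hot(n)]; (ii) [ready(n) -> penguin(n)]. New: hot(n), penguin(n).
Round 3: (vi) [penguin(n) -> cold(n)]; (viii) [approved(n) & hot(n) -> flagged(n)]. New: cold(n), flagged(n).
Round 4: (v) [cold(n) -> blue(n)]. New: blue(n).
Round 5: (iv) [blue(n) & open(n) -> red(n)]. New: red(n).
red(n) first appears in round 5.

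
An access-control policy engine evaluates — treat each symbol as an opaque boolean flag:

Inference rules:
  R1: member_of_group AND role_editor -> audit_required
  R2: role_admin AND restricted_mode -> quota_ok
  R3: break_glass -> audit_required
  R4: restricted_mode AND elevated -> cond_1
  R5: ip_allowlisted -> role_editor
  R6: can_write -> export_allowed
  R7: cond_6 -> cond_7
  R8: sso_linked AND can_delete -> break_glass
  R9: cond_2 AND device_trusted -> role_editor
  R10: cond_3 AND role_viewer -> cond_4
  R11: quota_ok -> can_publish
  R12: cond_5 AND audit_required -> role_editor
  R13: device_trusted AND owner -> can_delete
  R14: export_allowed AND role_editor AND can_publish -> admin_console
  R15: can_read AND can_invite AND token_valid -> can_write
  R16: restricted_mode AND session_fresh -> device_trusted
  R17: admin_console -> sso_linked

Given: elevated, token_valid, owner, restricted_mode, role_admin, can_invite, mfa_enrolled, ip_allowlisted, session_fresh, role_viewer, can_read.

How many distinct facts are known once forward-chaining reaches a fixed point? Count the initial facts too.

23

Round 1: R2 [role_admin AND restricted_mode -> quota_ok]; R4 [restricted_mode AND elevated -> cond_1]; R5 [ip_allowlisted -> role_editor]; R15 [can_read AND can_invite AND token_valid -> can_write]; R16 [restricted_mode AND session_fresh -> device_trusted]. New: quota_ok, cond_1, role_editor, can_write, device_trusted.
Round 2: R6 [can_write -> export_allowed]; R11 [quota_ok -> can_publish]; R13 [device_trusted AND owner -> can_delete]. New: export_allowed, can_publish, can_delete.
Round 3: R14 [export_allowed AND role_editor AND can_publish -> admin_console]. New: admin_console.
Round 4: R17 [admin_console -> sso_linked]. New: sso_linked.
Round 5: R8 [sso_linked AND can_delete -> break_glass]. New: break_glass.
Round 6: R3 [break_glass -> audit_required]. New: audit_required.
Closure: {admin_console, audit_required, break_glass, can_delete, can_invite, can_publish, can_read, can_write, cond_1, device_trusted, elevated, export_allowed, ip_allowlisted, mfa_enrolled, owner, quota_ok, restricted_mode, role_admin, role_editor, role_viewer, session_fresh, sso_linked, token_valid} — 23 facts.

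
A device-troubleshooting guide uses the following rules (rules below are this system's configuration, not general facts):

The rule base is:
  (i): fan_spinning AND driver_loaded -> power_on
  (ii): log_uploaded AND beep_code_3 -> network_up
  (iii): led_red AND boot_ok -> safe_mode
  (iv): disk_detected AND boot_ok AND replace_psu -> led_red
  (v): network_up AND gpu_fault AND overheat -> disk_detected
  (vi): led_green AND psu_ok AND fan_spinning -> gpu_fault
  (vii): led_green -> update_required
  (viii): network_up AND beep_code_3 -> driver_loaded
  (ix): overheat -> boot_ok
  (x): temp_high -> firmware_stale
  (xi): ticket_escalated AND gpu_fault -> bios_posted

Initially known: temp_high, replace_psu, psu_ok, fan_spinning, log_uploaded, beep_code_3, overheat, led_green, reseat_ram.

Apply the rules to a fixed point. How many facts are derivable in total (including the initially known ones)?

19

[1] (ii) [log_uploaded AND beep_code_3 -> network_up]; (vi) [led_green AND psu_ok AND fan_spinning -> gpu_fault]; (vii) [led_green -> update_required]; (ix) [overheat -> boot_ok]; (x) [temp_high -> firmware_stale]. ⇒ new: network_up, gpu_fault, update_required, boot_ok, firmware_stale.
[2] (v) [network_up AND gpu_fault AND overheat -> disk_detected]; (viii) [network_up AND beep_code_3 -> driver_loaded]. ⇒ new: disk_detected, driver_loaded.
[3] (i) [fan_spinning AND driver_loaded -> power_on]; (iv) [disk_detected AND boot_ok AND replace_psu -> led_red]. ⇒ new: power_on, led_red.
[4] (iii) [led_red AND boot_ok -> safe_mode]. ⇒ new: safe_mode.
Closure: {beep_code_3, boot_ok, disk_detected, driver_loaded, fan_spinning, firmware_stale, gpu_fault, led_green, led_red, log_uploaded, network_up, overheat, power_on, psu_ok, replace_psu, reseat_ram, safe_mode, temp_high, update_required} — 19 facts.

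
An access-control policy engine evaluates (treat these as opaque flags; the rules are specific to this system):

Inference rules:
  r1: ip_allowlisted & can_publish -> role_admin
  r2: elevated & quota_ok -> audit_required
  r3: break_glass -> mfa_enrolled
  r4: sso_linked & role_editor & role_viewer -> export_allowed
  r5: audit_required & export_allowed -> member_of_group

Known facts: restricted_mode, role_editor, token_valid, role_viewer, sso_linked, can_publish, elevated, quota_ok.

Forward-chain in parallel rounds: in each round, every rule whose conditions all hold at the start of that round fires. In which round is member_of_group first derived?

Round 1 — r2, r4, derive audit_required, export_allowed.
Round 2 — r5, derive member_of_group.
member_of_group first appears in round 2.

2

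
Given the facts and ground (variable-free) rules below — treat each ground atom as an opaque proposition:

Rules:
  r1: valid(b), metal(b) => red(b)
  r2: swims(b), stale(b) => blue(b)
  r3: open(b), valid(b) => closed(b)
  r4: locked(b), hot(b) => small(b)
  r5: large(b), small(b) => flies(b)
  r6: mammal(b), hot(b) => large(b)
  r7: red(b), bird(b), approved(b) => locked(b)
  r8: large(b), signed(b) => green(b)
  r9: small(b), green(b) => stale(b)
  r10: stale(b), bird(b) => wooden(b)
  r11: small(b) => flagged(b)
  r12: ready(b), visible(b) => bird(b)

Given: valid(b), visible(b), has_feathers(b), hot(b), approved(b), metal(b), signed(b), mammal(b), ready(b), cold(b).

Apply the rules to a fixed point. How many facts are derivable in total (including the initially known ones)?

[1] r1 [valid(b), metal(b) => red(b)]; r6 [mammal(b), hot(b) => large(b)]; r12 [ready(b), visible(b) => bird(b)]. ⇒ new: red(b), large(b), bird(b).
[2] r7 [red(b), bird(b), approved(b) => locked(b)]; r8 [large(b), signed(b) => green(b)]. ⇒ new: locked(b), green(b).
[3] r4 [locked(b), hot(b) => small(b)]. ⇒ new: small(b).
[4] r5 [large(b), small(b) => flies(b)]; r9 [small(b), green(b) => stale(b)]; r11 [small(b) => flagged(b)]. ⇒ new: flies(b), stale(b), flagged(b).
[5] r10 [stale(b), bird(b) => wooden(b)]. ⇒ new: wooden(b).
Closure: {approved(b), bird(b), cold(b), flagged(b), flies(b), green(b), has_feathers(b), hot(b), large(b), locked(b), mammal(b), metal(b), ready(b), red(b), signed(b), small(b), stale(b), valid(b), visible(b), wooden(b)} — 20 facts.

20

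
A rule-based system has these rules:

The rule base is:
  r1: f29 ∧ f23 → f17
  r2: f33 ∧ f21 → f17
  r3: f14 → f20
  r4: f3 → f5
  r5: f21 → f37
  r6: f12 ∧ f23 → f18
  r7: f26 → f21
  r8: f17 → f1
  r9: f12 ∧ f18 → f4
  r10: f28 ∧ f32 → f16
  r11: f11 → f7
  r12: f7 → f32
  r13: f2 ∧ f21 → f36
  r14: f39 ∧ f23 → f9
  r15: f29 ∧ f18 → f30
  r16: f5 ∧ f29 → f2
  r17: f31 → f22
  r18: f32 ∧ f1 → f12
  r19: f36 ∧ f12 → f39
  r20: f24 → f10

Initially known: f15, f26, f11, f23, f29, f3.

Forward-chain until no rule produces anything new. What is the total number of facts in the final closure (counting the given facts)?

21

Round 1: r1 [f29 ∧ f23 → f17]; r4 [f3 → f5]; r7 [f26 → f21]; r11 [f11 → f7]. Adds f17, f5, f21, f7.
Round 2: r5 [f21 → f37]; r8 [f17 → f1]; r12 [f7 → f32]; r16 [f5 ∧ f29 → f2]. Adds f37, f1, f32, f2.
Round 3: r13 [f2 ∧ f21 → f36]; r18 [f32 ∧ f1 → f12]. Adds f36, f12.
Round 4: r6 [f12 ∧ f23 → f18]; r19 [f36 ∧ f12 → f39]. Adds f18, f39.
Round 5: r9 [f12 ∧ f18 → f4]; r14 [f39 ∧ f23 → f9]; r15 [f29 ∧ f18 → f30]. Adds f4, f9, f30.
Closure: {f1, f11, f12, f15, f17, f18, f2, f21, f23, f26, f29, f3, f30, f32, f36, f37, f39, f4, f5, f7, f9} — 21 facts.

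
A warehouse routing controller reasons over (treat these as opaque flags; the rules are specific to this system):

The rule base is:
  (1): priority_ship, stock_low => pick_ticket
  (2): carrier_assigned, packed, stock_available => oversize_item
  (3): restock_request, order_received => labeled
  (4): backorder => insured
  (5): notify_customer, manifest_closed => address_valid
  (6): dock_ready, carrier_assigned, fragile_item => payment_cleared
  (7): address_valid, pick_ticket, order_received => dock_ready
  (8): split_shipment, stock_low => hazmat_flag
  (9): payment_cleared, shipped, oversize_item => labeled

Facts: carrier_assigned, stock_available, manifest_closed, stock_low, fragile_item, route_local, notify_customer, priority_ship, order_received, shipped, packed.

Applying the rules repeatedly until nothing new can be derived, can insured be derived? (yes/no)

[1] (1) [priority_ship, stock_low => pick_ticket]; (2) [carrier_assigned, packed, stock_available => oversize_item]; (5) [notify_customer, manifest_closed => address_valid]. ⇒ new: pick_ticket, oversize_item, address_valid.
[2] (7) [address_valid, pick_ticket, order_received => dock_ready]. ⇒ new: dock_ready.
[3] (6) [dock_ready, carrier_assigned, fragile_item => payment_cleared]. ⇒ new: payment_cleared.
[4] (9) [payment_cleared, shipped, oversize_item => labeled]. ⇒ new: labeled.
Fixed point reached. insured is concluded only by (4); (4) needs backorder (never derived).

no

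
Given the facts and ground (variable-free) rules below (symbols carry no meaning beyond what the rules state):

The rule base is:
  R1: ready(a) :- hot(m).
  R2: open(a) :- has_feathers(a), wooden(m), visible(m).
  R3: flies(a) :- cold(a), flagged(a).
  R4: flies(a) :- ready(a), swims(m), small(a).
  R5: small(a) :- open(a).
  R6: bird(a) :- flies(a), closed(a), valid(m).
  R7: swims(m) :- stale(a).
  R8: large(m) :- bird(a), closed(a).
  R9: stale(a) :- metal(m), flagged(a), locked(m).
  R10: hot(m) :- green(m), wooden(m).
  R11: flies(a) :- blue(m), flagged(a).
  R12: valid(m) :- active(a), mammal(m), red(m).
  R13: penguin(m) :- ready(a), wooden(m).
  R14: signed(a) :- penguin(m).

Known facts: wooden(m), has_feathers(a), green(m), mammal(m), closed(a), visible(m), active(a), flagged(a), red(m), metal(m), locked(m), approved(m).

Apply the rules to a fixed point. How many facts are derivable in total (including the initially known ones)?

24

Round 1: R2 [open(a) :- has_feathers(a), wooden(m), visible(m).]; R9 [stale(a) :- metal(m), flagged(a), locked(m).]; R10 [hot(m) :- green(m), wooden(m).]; R12 [valid(m) :- active(a), mammal(m), red(m).]. Adds open(a), stale(a), hot(m), valid(m).
Round 2: R1 [ready(a) :- hot(m).]; R5 [small(a) :- open(a).]; R7 [swims(m) :- stale(a).]. Adds ready(a), small(a), swims(m).
Round 3: R4 [flies(a) :- ready(a), swims(m), small(a).]; R13 [penguin(m) :- ready(a), wooden(m).]. Adds flies(a), penguin(m).
Round 4: R6 [bird(a) :- flies(a), closed(a), valid(m).]; R14 [signed(a) :- penguin(m).]. Adds bird(a), signed(a).
Round 5: R8 [large(m) :- bird(a), closed(a).]. Adds large(m).
Closure: {active(a), approved(m), bird(a), closed(a), flagged(a), flies(a), green(m), has_feathers(a), hot(m), large(m), locked(m), mammal(m), metal(m), open(a), penguin(m), ready(a), red(m), signed(a), small(a), stale(a), swims(m), valid(m), visible(m), wooden(m)} — 24 facts.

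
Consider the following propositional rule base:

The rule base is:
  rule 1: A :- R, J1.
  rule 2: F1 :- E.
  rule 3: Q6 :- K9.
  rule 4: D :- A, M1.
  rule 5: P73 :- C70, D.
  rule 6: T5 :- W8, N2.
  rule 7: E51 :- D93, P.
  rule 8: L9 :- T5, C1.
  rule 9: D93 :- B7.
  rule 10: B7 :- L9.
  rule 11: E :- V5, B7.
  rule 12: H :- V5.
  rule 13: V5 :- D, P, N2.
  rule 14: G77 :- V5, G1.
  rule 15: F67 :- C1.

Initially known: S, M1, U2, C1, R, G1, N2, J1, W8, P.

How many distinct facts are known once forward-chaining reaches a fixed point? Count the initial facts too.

Round 1: rule 1 [A :- R, J1.]; rule 6 [T5 :- W8, N2.]; rule 15 [F67 :- C1.]. Adds A, T5, F67.
Round 2: rule 4 [D :- A, M1.]; rule 8 [L9 :- T5, C1.]. Adds D, L9.
Round 3: rule 10 [B7 :- L9.]; rule 13 [V5 :- D, P, N2.]. Adds B7, V5.
Round 4: rule 9 [D93 :- B7.]; rule 11 [E :- V5, B7.]; rule 12 [H :- V5.]; rule 14 [G77 :- V5, G1.]. Adds D93, E, H, G77.
Round 5: rule 2 [F1 :- E.]; rule 7 [E51 :- D93, P.]. Adds F1, E51.
Closure: {A, B7, C1, D, D93, E, E51, F1, F67, G1, G77, H, J1, L9, M1, N2, P, R, S, T5, U2, V5, W8} — 23 facts.

23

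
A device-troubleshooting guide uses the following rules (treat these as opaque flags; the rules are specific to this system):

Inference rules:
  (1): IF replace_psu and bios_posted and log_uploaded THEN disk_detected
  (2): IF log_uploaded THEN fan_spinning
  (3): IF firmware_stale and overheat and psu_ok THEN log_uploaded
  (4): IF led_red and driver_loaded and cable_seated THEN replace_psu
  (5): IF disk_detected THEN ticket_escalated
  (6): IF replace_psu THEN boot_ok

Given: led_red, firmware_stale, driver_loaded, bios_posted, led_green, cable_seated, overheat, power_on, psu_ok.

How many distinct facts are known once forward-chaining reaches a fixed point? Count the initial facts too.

15

Round 1 — (3), (4), derive log_uploaded, replace_psu.
Round 2 — (1), (2), (6), derive disk_detected, fan_spinning, boot_ok.
Round 3 — (5), derive ticket_escalated.
Closure: {bios_posted, boot_ok, cable_seated, disk_detected, driver_loaded, fan_spinning, firmware_stale, led_green, led_red, log_uploaded, overheat, power_on, psu_ok, replace_psu, ticket_escalated} — 15 facts.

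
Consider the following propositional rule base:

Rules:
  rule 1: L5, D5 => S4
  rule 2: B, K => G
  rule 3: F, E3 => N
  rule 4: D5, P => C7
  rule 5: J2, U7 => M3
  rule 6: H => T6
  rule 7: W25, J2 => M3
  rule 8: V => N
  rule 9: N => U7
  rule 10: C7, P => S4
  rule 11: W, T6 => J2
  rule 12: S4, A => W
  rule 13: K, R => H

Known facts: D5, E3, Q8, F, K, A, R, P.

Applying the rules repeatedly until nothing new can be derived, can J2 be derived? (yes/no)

yes

Round 1 fires rule 3, rule 4, rule 13, giving N, C7, H.
Round 2 fires rule 6, rule 9, rule 10, giving T6, U7, S4.
Round 3 fires rule 12, giving W.
Round 4 fires rule 11, giving J2.
Round 5 fires rule 5, giving M3.
J2 appears in round 4, so it is derivable.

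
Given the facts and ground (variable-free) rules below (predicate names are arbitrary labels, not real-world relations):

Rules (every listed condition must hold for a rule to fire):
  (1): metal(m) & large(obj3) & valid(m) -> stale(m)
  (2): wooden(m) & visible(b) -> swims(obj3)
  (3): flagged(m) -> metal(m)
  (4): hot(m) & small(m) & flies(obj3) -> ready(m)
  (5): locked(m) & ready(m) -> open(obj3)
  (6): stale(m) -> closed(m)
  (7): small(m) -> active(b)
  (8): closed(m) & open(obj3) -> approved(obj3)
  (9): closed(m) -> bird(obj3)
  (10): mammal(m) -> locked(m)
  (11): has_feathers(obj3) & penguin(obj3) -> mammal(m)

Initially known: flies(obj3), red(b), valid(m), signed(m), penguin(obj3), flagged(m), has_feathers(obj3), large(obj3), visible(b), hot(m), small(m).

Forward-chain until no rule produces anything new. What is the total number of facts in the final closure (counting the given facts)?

21

Round 1: (3) [flagged(m) -> metal(m)]; (4) [hot(m) & small(m) & flies(obj3) -> ready(m)]; (7) [small(m) -> active(b)]; (11) [has_feathers(obj3) & penguin(obj3) -> mammal(m)]. Adds metal(m), ready(m), active(b), mammal(m).
Round 2: (1) [metal(m) & large(obj3) & valid(m) -> stale(m)]; (10) [mammal(m) -> locked(m)]. Adds stale(m), locked(m).
Round 3: (5) [locked(m) & ready(m) -> open(obj3)]; (6) [stale(m) -> closed(m)]. Adds open(obj3), closed(m).
Round 4: (8) [closed(m) & open(obj3) -> approved(obj3)]; (9) [closed(m) -> bird(obj3)]. Adds approved(obj3), bird(obj3).
Closure: {active(b), approved(obj3), bird(obj3), closed(m), flagged(m), flies(obj3), has_feathers(obj3), hot(m), large(obj3), locked(m), mammal(m), metal(m), open(obj3), penguin(obj3), ready(m), red(b), signed(m), small(m), stale(m), valid(m), visible(b)} — 21 facts.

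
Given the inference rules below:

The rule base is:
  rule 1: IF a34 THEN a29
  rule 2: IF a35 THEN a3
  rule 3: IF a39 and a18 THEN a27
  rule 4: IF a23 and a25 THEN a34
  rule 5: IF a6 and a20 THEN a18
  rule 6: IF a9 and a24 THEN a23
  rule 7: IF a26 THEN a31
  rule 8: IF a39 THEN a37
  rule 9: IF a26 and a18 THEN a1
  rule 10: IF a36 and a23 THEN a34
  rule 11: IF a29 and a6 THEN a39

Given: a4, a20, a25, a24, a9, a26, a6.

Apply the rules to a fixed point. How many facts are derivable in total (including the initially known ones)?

Round 1: rule 5 [IF a6 and a20 THEN a18]; rule 6 [IF a9 and a24 THEN a23]; rule 7 [IF a26 THEN a31]. Adds a18, a23, a31.
Round 2: rule 4 [IF a23 and a25 THEN a34]; rule 9 [IF a26 and a18 THEN a1]. Adds a34, a1.
Round 3: rule 1 [IF a34 THEN a29]. Adds a29.
Round 4: rule 11 [IF a29 and a6 THEN a39]. Adds a39.
Round 5: rule 3 [IF a39 and a18 THEN a27]; rule 8 [IF a39 THEN a37]. Adds a27, a37.
Closure: {a1, a18, a20, a23, a24, a25, a26, a27, a29, a31, a34, a37, a39, a4, a6, a9} — 16 facts.

16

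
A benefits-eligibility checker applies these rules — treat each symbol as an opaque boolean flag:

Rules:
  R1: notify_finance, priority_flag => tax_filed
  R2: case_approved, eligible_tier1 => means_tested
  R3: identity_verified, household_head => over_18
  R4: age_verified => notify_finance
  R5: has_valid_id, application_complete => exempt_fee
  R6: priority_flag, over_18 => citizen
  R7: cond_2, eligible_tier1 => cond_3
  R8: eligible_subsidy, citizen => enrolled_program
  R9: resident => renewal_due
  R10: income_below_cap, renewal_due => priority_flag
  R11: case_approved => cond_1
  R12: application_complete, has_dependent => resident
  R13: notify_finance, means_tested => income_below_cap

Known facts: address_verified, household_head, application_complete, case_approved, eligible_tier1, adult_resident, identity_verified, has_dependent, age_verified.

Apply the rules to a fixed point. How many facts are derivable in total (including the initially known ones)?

19

Round 1: R2 [case_approved, eligible_tier1 => means_tested]; R3 [identity_verified, household_head => over_18]; R4 [age_verified => notify_finance]; R11 [case_approved => cond_1]; R12 [application_complete, has_dependent => resident]. Adds means_tested, over_18, notify_finance, cond_1, resident.
Round 2: R9 [resident => renewal_due]; R13 [notify_finance, means_tested => income_below_cap]. Adds renewal_due, income_below_cap.
Round 3: R10 [income_below_cap, renewal_due => priority_flag]. Adds priority_flag.
Round 4: R1 [notify_finance, priority_flag => tax_filed]; R6 [priority_flag, over_18 => citizen]. Adds tax_filed, citizen.
Closure: {address_verified, adult_resident, age_verified, application_complete, case_approved, citizen, cond_1, eligible_tier1, has_dependent, household_head, identity_verified, income_below_cap, means_tested, notify_finance, over_18, priority_flag, renewal_due, resident, tax_filed} — 19 facts.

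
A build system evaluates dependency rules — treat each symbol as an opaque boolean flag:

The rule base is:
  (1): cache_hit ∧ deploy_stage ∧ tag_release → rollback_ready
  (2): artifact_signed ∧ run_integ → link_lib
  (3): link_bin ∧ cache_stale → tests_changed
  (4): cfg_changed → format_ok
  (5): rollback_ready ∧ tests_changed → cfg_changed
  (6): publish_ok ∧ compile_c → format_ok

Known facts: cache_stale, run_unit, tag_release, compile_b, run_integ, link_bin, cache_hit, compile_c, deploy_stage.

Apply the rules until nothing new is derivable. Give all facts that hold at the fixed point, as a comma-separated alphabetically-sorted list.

Round 1: (1) [cache_hit ∧ deploy_stage ∧ tag_release → rollback_ready]; (3) [link_bin ∧ cache_stale → tests_changed]. Adds rollback_ready, tests_changed.
Round 2: (5) [rollback_ready ∧ tests_changed → cfg_changed]. Adds cfg_changed.
Round 3: (4) [cfg_changed → format_ok]. Adds format_ok.

cache_hit, cache_stale, cfg_changed, compile_b, compile_c, deploy_stage, format_ok, link_bin, rollback_ready, run_integ, run_unit, tag_release, tests_changed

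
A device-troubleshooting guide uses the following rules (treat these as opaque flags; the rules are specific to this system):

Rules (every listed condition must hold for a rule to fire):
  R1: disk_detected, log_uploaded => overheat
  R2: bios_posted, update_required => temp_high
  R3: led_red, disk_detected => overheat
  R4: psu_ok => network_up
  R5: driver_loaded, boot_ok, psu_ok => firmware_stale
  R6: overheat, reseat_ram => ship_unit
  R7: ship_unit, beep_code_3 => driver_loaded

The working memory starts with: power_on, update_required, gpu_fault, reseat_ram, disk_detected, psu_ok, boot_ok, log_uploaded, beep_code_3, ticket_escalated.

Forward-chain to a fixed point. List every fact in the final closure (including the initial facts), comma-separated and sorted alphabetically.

beep_code_3, boot_ok, disk_detected, driver_loaded, firmware_stale, gpu_fault, log_uploaded, network_up, overheat, power_on, psu_ok, reseat_ram, ship_unit, ticket_escalated, update_required

Round 1 — R1, R4, derive overheat, network_up.
Round 2 — R6, derive ship_unit.
Round 3 — R7, derive driver_loaded.
Round 4 — R5, derive firmware_stale.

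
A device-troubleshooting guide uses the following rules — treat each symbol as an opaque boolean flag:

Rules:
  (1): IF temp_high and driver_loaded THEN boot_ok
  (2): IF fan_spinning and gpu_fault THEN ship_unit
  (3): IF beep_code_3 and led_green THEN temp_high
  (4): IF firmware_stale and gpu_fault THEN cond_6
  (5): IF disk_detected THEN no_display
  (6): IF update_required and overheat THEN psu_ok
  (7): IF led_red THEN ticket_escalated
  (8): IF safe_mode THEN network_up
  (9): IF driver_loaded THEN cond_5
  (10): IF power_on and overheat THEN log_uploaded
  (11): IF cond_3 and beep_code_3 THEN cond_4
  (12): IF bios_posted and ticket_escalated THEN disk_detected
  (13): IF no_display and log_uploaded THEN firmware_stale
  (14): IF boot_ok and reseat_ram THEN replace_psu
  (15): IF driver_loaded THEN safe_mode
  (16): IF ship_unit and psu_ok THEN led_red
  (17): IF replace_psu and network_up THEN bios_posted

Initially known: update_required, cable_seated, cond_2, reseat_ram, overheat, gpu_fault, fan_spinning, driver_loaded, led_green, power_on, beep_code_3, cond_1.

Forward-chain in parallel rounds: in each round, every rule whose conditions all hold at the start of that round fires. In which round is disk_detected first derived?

Round 1 — (2), (3), (6), (9), (10), (15), derive ship_unit, temp_high, psu_ok, cond_5, log_uploaded, safe_mode.
Round 2 — (1), (8), (16), derive boot_ok, network_up, led_red.
Round 3 — (7), (14), derive ticket_escalated, replace_psu.
Round 4 — (17), derive bios_posted.
Round 5 — (12), derive disk_detected.
disk_detected first appears in round 5.

5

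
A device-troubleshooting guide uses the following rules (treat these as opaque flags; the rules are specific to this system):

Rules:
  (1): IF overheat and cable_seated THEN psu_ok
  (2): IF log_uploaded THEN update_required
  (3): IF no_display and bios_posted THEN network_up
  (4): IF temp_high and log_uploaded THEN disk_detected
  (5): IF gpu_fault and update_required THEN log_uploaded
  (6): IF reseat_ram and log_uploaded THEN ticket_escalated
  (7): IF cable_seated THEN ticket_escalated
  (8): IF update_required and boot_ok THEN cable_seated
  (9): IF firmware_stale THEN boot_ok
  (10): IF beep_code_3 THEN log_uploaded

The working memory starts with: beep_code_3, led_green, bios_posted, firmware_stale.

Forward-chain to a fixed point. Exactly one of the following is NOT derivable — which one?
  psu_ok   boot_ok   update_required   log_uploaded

Round 1: (9) [IF firmware_stale THEN boot_ok]; (10) [IF beep_code_3 THEN log_uploaded]. New: boot_ok, log_uploaded.
Round 2: (2) [IF log_uploaded THEN update_required]. New: update_required.
Round 3: (8) [IF update_required and boot_ok THEN cable_seated]. New: cable_seated.
Round 4: (7) [IF cable_seated THEN ticket_escalated]. New: ticket_escalated.
Derived: update_required (round 2), log_uploaded (round 1), boot_ok (round 1). psu_ok never appears in any round.

psu_ok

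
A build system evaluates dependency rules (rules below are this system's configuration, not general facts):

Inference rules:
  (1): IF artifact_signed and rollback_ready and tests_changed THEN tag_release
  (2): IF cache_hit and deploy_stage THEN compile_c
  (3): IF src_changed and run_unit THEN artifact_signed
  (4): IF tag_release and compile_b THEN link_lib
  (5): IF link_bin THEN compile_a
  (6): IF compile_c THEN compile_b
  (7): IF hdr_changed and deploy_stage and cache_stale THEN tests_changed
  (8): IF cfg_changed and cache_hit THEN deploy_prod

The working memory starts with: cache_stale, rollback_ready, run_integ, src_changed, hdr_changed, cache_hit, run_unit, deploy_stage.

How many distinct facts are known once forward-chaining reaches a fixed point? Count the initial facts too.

14

Round 1: (2) [IF cache_hit and deploy_stage THEN compile_c]; (3) [IF src_changed and run_unit THEN artifact_signed]; (7) [IF hdr_changed and deploy_stage and cache_stale THEN tests_changed]. New: compile_c, artifact_signed, tests_changed.
Round 2: (1) [IF artifact_signed and rollback_ready and tests_changed THEN tag_release]; (6) [IF compile_c THEN compile_b]. New: tag_release, compile_b.
Round 3: (4) [IF tag_release and compile_b THEN link_lib]. New: link_lib.
Closure: {artifact_signed, cache_hit, cache_stale, compile_b, compile_c, deploy_stage, hdr_changed, link_lib, rollback_ready, run_integ, run_unit, src_changed, tag_release, tests_changed} — 14 facts.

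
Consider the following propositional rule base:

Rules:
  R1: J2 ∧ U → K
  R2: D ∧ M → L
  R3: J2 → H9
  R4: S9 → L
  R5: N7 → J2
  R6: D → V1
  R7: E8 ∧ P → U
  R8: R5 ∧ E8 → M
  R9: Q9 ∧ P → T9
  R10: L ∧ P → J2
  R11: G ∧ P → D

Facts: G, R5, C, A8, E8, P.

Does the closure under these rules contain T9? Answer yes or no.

no

[1] R7 [E8 ∧ P → U]; R8 [R5 ∧ E8 → M]; R11 [G ∧ P → D]. ⇒ new: U, M, D.
[2] R2 [D ∧ M → L]; R6 [D → V1]. ⇒ new: L, V1.
[3] R10 [L ∧ P → J2]. ⇒ new: J2.
[4] R1 [J2 ∧ U → K]; R3 [J2 → H9]. ⇒ new: K, H9.
Fixed point reached. T9 is concluded only by R9; R9 needs Q9 (never derived).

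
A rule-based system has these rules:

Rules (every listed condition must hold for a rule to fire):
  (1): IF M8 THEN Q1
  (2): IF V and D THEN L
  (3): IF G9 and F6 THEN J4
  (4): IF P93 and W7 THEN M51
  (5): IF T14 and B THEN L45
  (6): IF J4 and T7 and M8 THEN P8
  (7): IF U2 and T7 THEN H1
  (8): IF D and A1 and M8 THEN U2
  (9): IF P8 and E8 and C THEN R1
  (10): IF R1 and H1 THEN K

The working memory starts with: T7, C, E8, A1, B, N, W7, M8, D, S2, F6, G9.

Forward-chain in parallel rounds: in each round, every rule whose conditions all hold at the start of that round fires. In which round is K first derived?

[1] (1) [IF M8 THEN Q1]; (3) [IF G9 and F6 THEN J4]; (8) [IF D and A1 and M8 THEN U2]. ⇒ new: Q1, J4, U2.
[2] (6) [IF J4 and T7 and M8 THEN P8]; (7) [IF U2 and T7 THEN H1]. ⇒ new: P8, H1.
[3] (9) [IF P8 and E8 and C THEN R1]. ⇒ new: R1.
[4] (10) [IF R1 and H1 THEN K]. ⇒ new: K.
K first appears in round 4.

4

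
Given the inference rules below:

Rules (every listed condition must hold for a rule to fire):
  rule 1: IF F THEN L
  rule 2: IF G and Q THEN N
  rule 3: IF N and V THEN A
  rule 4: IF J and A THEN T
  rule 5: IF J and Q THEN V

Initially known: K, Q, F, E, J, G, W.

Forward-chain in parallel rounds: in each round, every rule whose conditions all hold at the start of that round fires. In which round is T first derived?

Round 1: rule 1 [IF F THEN L]; rule 2 [IF G and Q THEN N]; rule 5 [IF J and Q THEN V]. New: L, N, V.
Round 2: rule 3 [IF N and V THEN A]. New: A.
Round 3: rule 4 [IF J and A THEN T]. New: T.
T first appears in round 3.

3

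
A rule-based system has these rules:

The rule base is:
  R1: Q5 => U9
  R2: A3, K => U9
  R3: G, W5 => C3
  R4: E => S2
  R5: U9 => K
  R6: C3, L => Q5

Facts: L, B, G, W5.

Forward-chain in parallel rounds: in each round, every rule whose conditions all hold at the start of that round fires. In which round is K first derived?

4

[1] R3 [G, W5 => C3]. ⇒ new: C3.
[2] R6 [C3, L => Q5]. ⇒ new: Q5.
[3] R1 [Q5 => U9]. ⇒ new: U9.
[4] R5 [U9 => K]. ⇒ new: K.
K first appears in round 4.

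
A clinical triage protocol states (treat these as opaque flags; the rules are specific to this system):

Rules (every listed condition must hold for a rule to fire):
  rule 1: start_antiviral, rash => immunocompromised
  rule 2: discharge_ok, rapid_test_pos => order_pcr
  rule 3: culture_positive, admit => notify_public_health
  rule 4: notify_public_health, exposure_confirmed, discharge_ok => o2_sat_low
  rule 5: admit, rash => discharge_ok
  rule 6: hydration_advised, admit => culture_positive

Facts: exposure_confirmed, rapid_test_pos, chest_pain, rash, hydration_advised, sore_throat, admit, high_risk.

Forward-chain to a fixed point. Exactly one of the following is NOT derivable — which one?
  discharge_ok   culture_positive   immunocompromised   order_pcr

immunocompromised

[1] rule 5 [admit, rash => discharge_ok]; rule 6 [hydration_advised, admit => culture_positive]. ⇒ new: discharge_ok, culture_positive.
[2] rule 2 [discharge_ok, rapid_test_pos => order_pcr]; rule 3 [culture_positive, admit => notify_public_health]. ⇒ new: order_pcr, notify_public_health.
[3] rule 4 [notify_public_health, exposure_confirmed, discharge_ok => o2_sat_low]. ⇒ new: o2_sat_low.
Derived: culture_positive (round 1), discharge_ok (round 1), order_pcr (round 2). immunocompromised never appears in any round.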